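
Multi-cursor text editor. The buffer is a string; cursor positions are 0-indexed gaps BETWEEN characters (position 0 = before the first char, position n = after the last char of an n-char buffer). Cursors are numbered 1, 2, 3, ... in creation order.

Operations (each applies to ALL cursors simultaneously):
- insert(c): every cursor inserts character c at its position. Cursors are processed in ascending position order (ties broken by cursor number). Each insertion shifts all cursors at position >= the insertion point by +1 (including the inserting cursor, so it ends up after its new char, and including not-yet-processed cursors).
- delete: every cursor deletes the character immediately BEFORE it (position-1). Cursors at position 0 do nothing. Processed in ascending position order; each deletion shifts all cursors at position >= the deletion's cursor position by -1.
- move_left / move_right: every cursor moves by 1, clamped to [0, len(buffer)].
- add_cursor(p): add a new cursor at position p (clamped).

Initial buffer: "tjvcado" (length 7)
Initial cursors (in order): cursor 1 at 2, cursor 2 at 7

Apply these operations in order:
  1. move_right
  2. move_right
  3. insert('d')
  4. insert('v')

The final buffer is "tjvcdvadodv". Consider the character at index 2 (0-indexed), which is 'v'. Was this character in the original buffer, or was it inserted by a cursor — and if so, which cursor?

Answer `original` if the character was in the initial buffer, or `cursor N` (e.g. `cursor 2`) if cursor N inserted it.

After op 1 (move_right): buffer="tjvcado" (len 7), cursors c1@3 c2@7, authorship .......
After op 2 (move_right): buffer="tjvcado" (len 7), cursors c1@4 c2@7, authorship .......
After op 3 (insert('d')): buffer="tjvcdadod" (len 9), cursors c1@5 c2@9, authorship ....1...2
After op 4 (insert('v')): buffer="tjvcdvadodv" (len 11), cursors c1@6 c2@11, authorship ....11...22
Authorship (.=original, N=cursor N): . . . . 1 1 . . . 2 2
Index 2: author = original

Answer: original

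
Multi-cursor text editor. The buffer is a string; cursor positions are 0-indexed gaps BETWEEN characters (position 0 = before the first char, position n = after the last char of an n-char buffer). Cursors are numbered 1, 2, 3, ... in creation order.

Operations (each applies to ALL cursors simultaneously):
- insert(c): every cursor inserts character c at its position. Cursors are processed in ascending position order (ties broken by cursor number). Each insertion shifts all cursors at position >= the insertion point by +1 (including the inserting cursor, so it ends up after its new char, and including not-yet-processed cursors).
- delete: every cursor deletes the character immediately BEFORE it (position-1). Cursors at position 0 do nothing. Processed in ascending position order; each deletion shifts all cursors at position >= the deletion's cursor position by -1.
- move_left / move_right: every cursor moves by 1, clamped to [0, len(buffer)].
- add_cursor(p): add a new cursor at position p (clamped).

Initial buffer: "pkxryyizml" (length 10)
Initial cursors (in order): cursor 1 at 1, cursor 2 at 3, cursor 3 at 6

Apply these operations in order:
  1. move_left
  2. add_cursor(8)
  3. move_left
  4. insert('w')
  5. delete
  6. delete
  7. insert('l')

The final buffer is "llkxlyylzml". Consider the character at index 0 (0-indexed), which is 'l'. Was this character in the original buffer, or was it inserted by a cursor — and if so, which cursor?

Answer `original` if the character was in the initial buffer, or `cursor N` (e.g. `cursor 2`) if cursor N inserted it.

Answer: cursor 1

Derivation:
After op 1 (move_left): buffer="pkxryyizml" (len 10), cursors c1@0 c2@2 c3@5, authorship ..........
After op 2 (add_cursor(8)): buffer="pkxryyizml" (len 10), cursors c1@0 c2@2 c3@5 c4@8, authorship ..........
After op 3 (move_left): buffer="pkxryyizml" (len 10), cursors c1@0 c2@1 c3@4 c4@7, authorship ..........
After op 4 (insert('w')): buffer="wpwkxrwyyiwzml" (len 14), cursors c1@1 c2@3 c3@7 c4@11, authorship 1.2...3...4...
After op 5 (delete): buffer="pkxryyizml" (len 10), cursors c1@0 c2@1 c3@4 c4@7, authorship ..........
After op 6 (delete): buffer="kxyyzml" (len 7), cursors c1@0 c2@0 c3@2 c4@4, authorship .......
After op 7 (insert('l')): buffer="llkxlyylzml" (len 11), cursors c1@2 c2@2 c3@5 c4@8, authorship 12..3..4...
Authorship (.=original, N=cursor N): 1 2 . . 3 . . 4 . . .
Index 0: author = 1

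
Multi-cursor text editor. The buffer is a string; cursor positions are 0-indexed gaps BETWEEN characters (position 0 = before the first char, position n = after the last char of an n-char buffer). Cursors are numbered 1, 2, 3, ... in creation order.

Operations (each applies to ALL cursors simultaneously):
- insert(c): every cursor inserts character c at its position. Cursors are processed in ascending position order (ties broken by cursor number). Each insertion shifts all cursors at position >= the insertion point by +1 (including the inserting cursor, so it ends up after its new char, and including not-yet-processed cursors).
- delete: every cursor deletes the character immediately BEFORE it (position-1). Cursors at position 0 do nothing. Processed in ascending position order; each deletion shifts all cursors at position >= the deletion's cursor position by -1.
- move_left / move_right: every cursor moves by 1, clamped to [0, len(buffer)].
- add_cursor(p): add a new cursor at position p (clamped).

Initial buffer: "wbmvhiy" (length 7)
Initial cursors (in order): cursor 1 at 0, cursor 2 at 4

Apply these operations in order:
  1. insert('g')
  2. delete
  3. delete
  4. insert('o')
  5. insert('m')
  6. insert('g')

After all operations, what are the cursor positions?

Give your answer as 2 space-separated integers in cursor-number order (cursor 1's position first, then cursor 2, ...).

Answer: 3 9

Derivation:
After op 1 (insert('g')): buffer="gwbmvghiy" (len 9), cursors c1@1 c2@6, authorship 1....2...
After op 2 (delete): buffer="wbmvhiy" (len 7), cursors c1@0 c2@4, authorship .......
After op 3 (delete): buffer="wbmhiy" (len 6), cursors c1@0 c2@3, authorship ......
After op 4 (insert('o')): buffer="owbmohiy" (len 8), cursors c1@1 c2@5, authorship 1...2...
After op 5 (insert('m')): buffer="omwbmomhiy" (len 10), cursors c1@2 c2@7, authorship 11...22...
After op 6 (insert('g')): buffer="omgwbmomghiy" (len 12), cursors c1@3 c2@9, authorship 111...222...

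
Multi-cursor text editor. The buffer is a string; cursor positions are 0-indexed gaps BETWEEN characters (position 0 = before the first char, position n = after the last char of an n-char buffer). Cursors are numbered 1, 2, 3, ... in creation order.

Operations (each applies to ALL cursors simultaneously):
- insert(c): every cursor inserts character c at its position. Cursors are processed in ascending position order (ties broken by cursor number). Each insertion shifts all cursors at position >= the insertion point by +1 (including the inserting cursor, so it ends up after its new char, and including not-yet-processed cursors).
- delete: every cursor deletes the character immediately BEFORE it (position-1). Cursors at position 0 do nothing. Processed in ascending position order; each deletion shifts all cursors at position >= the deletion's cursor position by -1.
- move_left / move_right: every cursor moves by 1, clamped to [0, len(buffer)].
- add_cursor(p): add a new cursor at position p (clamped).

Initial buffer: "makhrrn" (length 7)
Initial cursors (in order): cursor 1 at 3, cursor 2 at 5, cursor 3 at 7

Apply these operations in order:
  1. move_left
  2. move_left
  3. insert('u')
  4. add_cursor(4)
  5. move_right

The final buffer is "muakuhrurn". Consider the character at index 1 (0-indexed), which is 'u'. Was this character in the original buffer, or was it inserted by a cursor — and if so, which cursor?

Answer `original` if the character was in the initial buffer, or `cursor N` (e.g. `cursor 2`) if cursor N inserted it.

After op 1 (move_left): buffer="makhrrn" (len 7), cursors c1@2 c2@4 c3@6, authorship .......
After op 2 (move_left): buffer="makhrrn" (len 7), cursors c1@1 c2@3 c3@5, authorship .......
After op 3 (insert('u')): buffer="muakuhrurn" (len 10), cursors c1@2 c2@5 c3@8, authorship .1..2..3..
After op 4 (add_cursor(4)): buffer="muakuhrurn" (len 10), cursors c1@2 c4@4 c2@5 c3@8, authorship .1..2..3..
After op 5 (move_right): buffer="muakuhrurn" (len 10), cursors c1@3 c4@5 c2@6 c3@9, authorship .1..2..3..
Authorship (.=original, N=cursor N): . 1 . . 2 . . 3 . .
Index 1: author = 1

Answer: cursor 1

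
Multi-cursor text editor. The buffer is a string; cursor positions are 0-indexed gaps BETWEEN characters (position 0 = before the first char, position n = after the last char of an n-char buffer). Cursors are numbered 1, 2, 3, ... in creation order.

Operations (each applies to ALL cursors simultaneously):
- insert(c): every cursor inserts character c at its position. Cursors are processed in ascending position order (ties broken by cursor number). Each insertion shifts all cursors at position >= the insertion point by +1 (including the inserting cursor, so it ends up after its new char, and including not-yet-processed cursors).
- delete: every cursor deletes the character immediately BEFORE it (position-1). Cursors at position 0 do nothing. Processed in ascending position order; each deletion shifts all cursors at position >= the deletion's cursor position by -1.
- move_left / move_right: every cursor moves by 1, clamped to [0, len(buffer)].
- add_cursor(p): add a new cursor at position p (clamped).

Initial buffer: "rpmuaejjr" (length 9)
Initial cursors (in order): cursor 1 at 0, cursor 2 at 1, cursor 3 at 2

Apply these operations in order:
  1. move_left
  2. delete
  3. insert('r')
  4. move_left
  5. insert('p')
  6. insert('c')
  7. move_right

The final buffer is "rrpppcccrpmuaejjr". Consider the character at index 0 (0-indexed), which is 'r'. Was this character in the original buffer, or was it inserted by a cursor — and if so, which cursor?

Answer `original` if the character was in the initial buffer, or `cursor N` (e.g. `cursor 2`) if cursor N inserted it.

After op 1 (move_left): buffer="rpmuaejjr" (len 9), cursors c1@0 c2@0 c3@1, authorship .........
After op 2 (delete): buffer="pmuaejjr" (len 8), cursors c1@0 c2@0 c3@0, authorship ........
After op 3 (insert('r')): buffer="rrrpmuaejjr" (len 11), cursors c1@3 c2@3 c3@3, authorship 123........
After op 4 (move_left): buffer="rrrpmuaejjr" (len 11), cursors c1@2 c2@2 c3@2, authorship 123........
After op 5 (insert('p')): buffer="rrppprpmuaejjr" (len 14), cursors c1@5 c2@5 c3@5, authorship 121233........
After op 6 (insert('c')): buffer="rrpppcccrpmuaejjr" (len 17), cursors c1@8 c2@8 c3@8, authorship 121231233........
After op 7 (move_right): buffer="rrpppcccrpmuaejjr" (len 17), cursors c1@9 c2@9 c3@9, authorship 121231233........
Authorship (.=original, N=cursor N): 1 2 1 2 3 1 2 3 3 . . . . . . . .
Index 0: author = 1

Answer: cursor 1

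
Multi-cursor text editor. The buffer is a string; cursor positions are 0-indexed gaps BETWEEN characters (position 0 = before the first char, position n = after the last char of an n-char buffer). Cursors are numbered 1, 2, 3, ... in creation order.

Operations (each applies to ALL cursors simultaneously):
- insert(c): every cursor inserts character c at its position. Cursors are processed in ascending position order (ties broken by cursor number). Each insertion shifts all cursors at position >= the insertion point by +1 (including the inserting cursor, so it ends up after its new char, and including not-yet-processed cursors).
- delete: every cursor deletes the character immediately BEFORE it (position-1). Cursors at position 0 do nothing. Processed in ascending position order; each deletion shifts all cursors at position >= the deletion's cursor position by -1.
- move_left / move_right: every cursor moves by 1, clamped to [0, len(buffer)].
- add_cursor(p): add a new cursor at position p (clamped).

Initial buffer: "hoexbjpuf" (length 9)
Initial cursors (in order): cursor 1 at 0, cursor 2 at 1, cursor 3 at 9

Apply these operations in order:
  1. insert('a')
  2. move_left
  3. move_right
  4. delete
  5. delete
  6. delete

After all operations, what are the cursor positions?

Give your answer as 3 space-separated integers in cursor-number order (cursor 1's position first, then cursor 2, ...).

Answer: 0 0 6

Derivation:
After op 1 (insert('a')): buffer="ahaoexbjpufa" (len 12), cursors c1@1 c2@3 c3@12, authorship 1.2........3
After op 2 (move_left): buffer="ahaoexbjpufa" (len 12), cursors c1@0 c2@2 c3@11, authorship 1.2........3
After op 3 (move_right): buffer="ahaoexbjpufa" (len 12), cursors c1@1 c2@3 c3@12, authorship 1.2........3
After op 4 (delete): buffer="hoexbjpuf" (len 9), cursors c1@0 c2@1 c3@9, authorship .........
After op 5 (delete): buffer="oexbjpu" (len 7), cursors c1@0 c2@0 c3@7, authorship .......
After op 6 (delete): buffer="oexbjp" (len 6), cursors c1@0 c2@0 c3@6, authorship ......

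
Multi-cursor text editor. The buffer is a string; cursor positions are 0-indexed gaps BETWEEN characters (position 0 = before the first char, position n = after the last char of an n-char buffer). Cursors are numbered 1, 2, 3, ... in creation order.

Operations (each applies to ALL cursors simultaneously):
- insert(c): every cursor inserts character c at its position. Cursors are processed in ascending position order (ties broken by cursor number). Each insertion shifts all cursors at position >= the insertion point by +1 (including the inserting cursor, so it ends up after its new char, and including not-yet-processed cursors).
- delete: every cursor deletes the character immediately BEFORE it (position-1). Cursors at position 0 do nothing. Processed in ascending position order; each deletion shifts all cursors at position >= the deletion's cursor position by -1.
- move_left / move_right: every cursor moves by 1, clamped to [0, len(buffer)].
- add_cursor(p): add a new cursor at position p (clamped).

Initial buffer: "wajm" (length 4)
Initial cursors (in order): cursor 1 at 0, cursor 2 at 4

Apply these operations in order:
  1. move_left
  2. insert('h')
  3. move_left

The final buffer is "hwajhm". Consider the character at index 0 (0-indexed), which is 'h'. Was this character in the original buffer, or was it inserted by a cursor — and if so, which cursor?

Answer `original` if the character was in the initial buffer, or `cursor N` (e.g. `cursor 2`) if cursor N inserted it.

Answer: cursor 1

Derivation:
After op 1 (move_left): buffer="wajm" (len 4), cursors c1@0 c2@3, authorship ....
After op 2 (insert('h')): buffer="hwajhm" (len 6), cursors c1@1 c2@5, authorship 1...2.
After op 3 (move_left): buffer="hwajhm" (len 6), cursors c1@0 c2@4, authorship 1...2.
Authorship (.=original, N=cursor N): 1 . . . 2 .
Index 0: author = 1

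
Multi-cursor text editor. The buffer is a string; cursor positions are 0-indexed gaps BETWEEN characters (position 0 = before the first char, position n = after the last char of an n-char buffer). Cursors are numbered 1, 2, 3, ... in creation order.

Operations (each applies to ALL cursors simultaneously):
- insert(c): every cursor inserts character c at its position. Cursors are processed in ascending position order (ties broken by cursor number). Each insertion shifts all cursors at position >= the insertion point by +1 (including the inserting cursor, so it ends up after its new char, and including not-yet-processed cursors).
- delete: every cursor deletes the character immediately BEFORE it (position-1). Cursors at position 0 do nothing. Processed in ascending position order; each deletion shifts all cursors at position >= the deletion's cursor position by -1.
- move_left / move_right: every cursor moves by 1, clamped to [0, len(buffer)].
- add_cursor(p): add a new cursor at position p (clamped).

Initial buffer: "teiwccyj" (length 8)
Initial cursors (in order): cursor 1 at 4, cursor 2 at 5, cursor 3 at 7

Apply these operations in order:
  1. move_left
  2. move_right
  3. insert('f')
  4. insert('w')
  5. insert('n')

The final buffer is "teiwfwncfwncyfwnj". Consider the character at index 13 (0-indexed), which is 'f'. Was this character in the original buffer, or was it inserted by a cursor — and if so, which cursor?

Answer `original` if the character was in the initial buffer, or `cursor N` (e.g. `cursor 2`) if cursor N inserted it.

Answer: cursor 3

Derivation:
After op 1 (move_left): buffer="teiwccyj" (len 8), cursors c1@3 c2@4 c3@6, authorship ........
After op 2 (move_right): buffer="teiwccyj" (len 8), cursors c1@4 c2@5 c3@7, authorship ........
After op 3 (insert('f')): buffer="teiwfcfcyfj" (len 11), cursors c1@5 c2@7 c3@10, authorship ....1.2..3.
After op 4 (insert('w')): buffer="teiwfwcfwcyfwj" (len 14), cursors c1@6 c2@9 c3@13, authorship ....11.22..33.
After op 5 (insert('n')): buffer="teiwfwncfwncyfwnj" (len 17), cursors c1@7 c2@11 c3@16, authorship ....111.222..333.
Authorship (.=original, N=cursor N): . . . . 1 1 1 . 2 2 2 . . 3 3 3 .
Index 13: author = 3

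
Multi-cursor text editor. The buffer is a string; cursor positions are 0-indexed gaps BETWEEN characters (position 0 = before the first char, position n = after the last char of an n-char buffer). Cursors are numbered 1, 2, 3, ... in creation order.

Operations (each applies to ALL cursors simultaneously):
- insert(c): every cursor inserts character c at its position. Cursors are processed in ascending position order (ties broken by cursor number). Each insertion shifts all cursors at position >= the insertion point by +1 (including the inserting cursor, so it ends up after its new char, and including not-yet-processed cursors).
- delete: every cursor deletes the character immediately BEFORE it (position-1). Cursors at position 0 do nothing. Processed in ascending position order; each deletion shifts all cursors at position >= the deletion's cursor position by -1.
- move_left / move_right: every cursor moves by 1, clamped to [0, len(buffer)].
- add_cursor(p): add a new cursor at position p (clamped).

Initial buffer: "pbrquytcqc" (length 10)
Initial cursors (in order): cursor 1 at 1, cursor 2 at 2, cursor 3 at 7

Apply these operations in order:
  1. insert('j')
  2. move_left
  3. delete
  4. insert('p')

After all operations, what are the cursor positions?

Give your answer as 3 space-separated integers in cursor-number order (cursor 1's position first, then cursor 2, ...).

After op 1 (insert('j')): buffer="pjbjrquytjcqc" (len 13), cursors c1@2 c2@4 c3@10, authorship .1.2.....3...
After op 2 (move_left): buffer="pjbjrquytjcqc" (len 13), cursors c1@1 c2@3 c3@9, authorship .1.2.....3...
After op 3 (delete): buffer="jjrquyjcqc" (len 10), cursors c1@0 c2@1 c3@6, authorship 12....3...
After op 4 (insert('p')): buffer="pjpjrquypjcqc" (len 13), cursors c1@1 c2@3 c3@9, authorship 1122....33...

Answer: 1 3 9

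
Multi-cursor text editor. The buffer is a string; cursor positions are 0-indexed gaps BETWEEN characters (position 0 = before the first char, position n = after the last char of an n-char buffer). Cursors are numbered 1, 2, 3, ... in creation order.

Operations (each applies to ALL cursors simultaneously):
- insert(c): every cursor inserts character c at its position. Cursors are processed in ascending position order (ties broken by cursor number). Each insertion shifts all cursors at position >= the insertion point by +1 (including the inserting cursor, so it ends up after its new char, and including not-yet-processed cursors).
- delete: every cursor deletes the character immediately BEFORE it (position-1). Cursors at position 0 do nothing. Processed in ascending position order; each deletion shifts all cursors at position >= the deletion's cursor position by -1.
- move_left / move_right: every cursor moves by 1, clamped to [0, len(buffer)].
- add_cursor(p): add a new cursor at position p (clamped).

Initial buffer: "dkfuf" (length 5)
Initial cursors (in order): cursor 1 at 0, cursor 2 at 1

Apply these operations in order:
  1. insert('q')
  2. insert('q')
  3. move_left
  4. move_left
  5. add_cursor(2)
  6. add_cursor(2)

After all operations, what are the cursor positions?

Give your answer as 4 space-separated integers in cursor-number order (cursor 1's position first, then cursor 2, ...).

After op 1 (insert('q')): buffer="qdqkfuf" (len 7), cursors c1@1 c2@3, authorship 1.2....
After op 2 (insert('q')): buffer="qqdqqkfuf" (len 9), cursors c1@2 c2@5, authorship 11.22....
After op 3 (move_left): buffer="qqdqqkfuf" (len 9), cursors c1@1 c2@4, authorship 11.22....
After op 4 (move_left): buffer="qqdqqkfuf" (len 9), cursors c1@0 c2@3, authorship 11.22....
After op 5 (add_cursor(2)): buffer="qqdqqkfuf" (len 9), cursors c1@0 c3@2 c2@3, authorship 11.22....
After op 6 (add_cursor(2)): buffer="qqdqqkfuf" (len 9), cursors c1@0 c3@2 c4@2 c2@3, authorship 11.22....

Answer: 0 3 2 2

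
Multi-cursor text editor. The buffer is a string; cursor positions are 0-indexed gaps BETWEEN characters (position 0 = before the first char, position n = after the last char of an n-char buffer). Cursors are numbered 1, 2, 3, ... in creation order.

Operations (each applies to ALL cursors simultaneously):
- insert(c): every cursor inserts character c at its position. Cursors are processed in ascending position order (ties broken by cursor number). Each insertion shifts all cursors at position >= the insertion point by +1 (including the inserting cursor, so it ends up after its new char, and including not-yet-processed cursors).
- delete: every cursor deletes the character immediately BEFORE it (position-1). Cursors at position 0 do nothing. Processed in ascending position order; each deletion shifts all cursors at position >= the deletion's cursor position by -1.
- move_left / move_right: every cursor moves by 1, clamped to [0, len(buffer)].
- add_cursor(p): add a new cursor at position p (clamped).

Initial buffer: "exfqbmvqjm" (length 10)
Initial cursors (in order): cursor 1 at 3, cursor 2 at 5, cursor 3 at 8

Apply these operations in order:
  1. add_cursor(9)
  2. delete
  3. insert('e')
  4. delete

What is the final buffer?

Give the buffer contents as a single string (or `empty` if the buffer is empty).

After op 1 (add_cursor(9)): buffer="exfqbmvqjm" (len 10), cursors c1@3 c2@5 c3@8 c4@9, authorship ..........
After op 2 (delete): buffer="exqmvm" (len 6), cursors c1@2 c2@3 c3@5 c4@5, authorship ......
After op 3 (insert('e')): buffer="exeqemveem" (len 10), cursors c1@3 c2@5 c3@9 c4@9, authorship ..1.2..34.
After op 4 (delete): buffer="exqmvm" (len 6), cursors c1@2 c2@3 c3@5 c4@5, authorship ......

Answer: exqmvm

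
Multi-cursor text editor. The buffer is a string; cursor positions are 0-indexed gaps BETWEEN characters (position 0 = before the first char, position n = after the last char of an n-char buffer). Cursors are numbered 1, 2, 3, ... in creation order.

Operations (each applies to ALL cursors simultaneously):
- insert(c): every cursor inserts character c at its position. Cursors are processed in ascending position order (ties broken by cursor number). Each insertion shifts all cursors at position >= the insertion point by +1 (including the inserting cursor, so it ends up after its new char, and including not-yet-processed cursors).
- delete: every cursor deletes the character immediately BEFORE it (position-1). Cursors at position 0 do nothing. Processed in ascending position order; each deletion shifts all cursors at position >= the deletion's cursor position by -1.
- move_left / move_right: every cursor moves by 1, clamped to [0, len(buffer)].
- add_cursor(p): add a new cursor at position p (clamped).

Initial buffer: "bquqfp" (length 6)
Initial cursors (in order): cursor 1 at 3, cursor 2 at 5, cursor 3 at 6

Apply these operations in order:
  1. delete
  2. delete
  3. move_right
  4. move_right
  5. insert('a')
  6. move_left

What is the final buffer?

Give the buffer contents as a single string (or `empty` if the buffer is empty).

Answer: aaa

Derivation:
After op 1 (delete): buffer="bqq" (len 3), cursors c1@2 c2@3 c3@3, authorship ...
After op 2 (delete): buffer="" (len 0), cursors c1@0 c2@0 c3@0, authorship 
After op 3 (move_right): buffer="" (len 0), cursors c1@0 c2@0 c3@0, authorship 
After op 4 (move_right): buffer="" (len 0), cursors c1@0 c2@0 c3@0, authorship 
After op 5 (insert('a')): buffer="aaa" (len 3), cursors c1@3 c2@3 c3@3, authorship 123
After op 6 (move_left): buffer="aaa" (len 3), cursors c1@2 c2@2 c3@2, authorship 123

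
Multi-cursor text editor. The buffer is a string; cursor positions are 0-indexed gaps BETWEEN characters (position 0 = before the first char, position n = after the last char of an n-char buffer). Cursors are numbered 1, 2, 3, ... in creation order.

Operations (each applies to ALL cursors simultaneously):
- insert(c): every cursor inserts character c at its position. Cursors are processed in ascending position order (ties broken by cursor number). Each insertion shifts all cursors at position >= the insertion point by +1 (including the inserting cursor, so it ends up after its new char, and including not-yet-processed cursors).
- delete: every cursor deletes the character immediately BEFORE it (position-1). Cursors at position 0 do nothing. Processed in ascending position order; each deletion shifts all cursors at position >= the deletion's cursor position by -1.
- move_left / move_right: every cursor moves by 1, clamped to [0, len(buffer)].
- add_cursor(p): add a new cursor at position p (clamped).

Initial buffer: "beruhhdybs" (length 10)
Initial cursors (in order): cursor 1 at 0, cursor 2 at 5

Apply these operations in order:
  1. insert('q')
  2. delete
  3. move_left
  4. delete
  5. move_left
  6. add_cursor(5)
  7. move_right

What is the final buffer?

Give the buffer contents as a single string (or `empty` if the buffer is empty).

After op 1 (insert('q')): buffer="qberuhqhdybs" (len 12), cursors c1@1 c2@7, authorship 1.....2.....
After op 2 (delete): buffer="beruhhdybs" (len 10), cursors c1@0 c2@5, authorship ..........
After op 3 (move_left): buffer="beruhhdybs" (len 10), cursors c1@0 c2@4, authorship ..........
After op 4 (delete): buffer="berhhdybs" (len 9), cursors c1@0 c2@3, authorship .........
After op 5 (move_left): buffer="berhhdybs" (len 9), cursors c1@0 c2@2, authorship .........
After op 6 (add_cursor(5)): buffer="berhhdybs" (len 9), cursors c1@0 c2@2 c3@5, authorship .........
After op 7 (move_right): buffer="berhhdybs" (len 9), cursors c1@1 c2@3 c3@6, authorship .........

Answer: berhhdybs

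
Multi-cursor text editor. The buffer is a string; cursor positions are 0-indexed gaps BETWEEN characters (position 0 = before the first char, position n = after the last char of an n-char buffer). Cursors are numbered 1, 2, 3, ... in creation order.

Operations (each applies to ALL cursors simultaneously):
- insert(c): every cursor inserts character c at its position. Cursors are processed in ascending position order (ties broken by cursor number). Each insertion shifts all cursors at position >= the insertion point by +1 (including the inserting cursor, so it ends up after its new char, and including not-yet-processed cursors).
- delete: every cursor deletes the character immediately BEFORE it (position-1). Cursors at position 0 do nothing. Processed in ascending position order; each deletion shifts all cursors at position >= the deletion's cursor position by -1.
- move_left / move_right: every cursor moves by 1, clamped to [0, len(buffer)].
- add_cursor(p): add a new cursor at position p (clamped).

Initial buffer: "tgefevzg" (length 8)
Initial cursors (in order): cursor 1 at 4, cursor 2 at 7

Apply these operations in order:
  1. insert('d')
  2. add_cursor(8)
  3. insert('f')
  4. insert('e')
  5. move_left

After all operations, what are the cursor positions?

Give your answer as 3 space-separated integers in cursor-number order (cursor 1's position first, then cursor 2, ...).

Answer: 6 14 11

Derivation:
After op 1 (insert('d')): buffer="tgefdevzdg" (len 10), cursors c1@5 c2@9, authorship ....1...2.
After op 2 (add_cursor(8)): buffer="tgefdevzdg" (len 10), cursors c1@5 c3@8 c2@9, authorship ....1...2.
After op 3 (insert('f')): buffer="tgefdfevzfdfg" (len 13), cursors c1@6 c3@10 c2@12, authorship ....11...322.
After op 4 (insert('e')): buffer="tgefdfeevzfedfeg" (len 16), cursors c1@7 c3@12 c2@15, authorship ....111...33222.
After op 5 (move_left): buffer="tgefdfeevzfedfeg" (len 16), cursors c1@6 c3@11 c2@14, authorship ....111...33222.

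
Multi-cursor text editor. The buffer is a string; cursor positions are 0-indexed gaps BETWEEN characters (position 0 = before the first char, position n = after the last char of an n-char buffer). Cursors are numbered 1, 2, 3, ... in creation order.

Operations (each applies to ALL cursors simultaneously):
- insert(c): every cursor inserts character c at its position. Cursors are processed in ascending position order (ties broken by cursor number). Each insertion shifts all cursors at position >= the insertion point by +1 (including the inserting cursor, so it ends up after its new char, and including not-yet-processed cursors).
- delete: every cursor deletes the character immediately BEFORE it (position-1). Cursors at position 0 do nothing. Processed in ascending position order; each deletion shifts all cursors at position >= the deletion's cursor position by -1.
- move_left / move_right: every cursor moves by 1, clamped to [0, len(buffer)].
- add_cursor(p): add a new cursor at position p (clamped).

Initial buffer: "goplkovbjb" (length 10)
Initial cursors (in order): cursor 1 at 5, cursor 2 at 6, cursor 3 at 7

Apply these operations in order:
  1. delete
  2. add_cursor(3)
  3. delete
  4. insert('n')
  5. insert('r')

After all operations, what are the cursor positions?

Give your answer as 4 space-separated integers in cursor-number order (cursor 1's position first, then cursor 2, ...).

After op 1 (delete): buffer="goplbjb" (len 7), cursors c1@4 c2@4 c3@4, authorship .......
After op 2 (add_cursor(3)): buffer="goplbjb" (len 7), cursors c4@3 c1@4 c2@4 c3@4, authorship .......
After op 3 (delete): buffer="bjb" (len 3), cursors c1@0 c2@0 c3@0 c4@0, authorship ...
After op 4 (insert('n')): buffer="nnnnbjb" (len 7), cursors c1@4 c2@4 c3@4 c4@4, authorship 1234...
After op 5 (insert('r')): buffer="nnnnrrrrbjb" (len 11), cursors c1@8 c2@8 c3@8 c4@8, authorship 12341234...

Answer: 8 8 8 8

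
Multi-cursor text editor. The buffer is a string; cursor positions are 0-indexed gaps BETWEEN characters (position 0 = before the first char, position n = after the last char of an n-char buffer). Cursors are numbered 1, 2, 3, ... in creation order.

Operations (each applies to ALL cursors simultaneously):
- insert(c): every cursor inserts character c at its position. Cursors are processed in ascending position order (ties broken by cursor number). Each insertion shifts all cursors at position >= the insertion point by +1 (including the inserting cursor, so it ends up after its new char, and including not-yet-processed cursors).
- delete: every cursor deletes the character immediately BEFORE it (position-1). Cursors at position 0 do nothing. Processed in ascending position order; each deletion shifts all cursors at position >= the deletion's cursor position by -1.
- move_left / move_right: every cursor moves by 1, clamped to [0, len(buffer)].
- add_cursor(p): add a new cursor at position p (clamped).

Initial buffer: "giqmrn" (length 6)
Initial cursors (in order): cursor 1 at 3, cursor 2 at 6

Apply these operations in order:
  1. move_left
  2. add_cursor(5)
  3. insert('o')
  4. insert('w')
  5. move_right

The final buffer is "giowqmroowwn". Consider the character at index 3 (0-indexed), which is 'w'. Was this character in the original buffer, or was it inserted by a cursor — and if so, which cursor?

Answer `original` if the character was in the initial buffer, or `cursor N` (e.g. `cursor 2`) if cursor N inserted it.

After op 1 (move_left): buffer="giqmrn" (len 6), cursors c1@2 c2@5, authorship ......
After op 2 (add_cursor(5)): buffer="giqmrn" (len 6), cursors c1@2 c2@5 c3@5, authorship ......
After op 3 (insert('o')): buffer="gioqmroon" (len 9), cursors c1@3 c2@8 c3@8, authorship ..1...23.
After op 4 (insert('w')): buffer="giowqmroowwn" (len 12), cursors c1@4 c2@11 c3@11, authorship ..11...2323.
After op 5 (move_right): buffer="giowqmroowwn" (len 12), cursors c1@5 c2@12 c3@12, authorship ..11...2323.
Authorship (.=original, N=cursor N): . . 1 1 . . . 2 3 2 3 .
Index 3: author = 1

Answer: cursor 1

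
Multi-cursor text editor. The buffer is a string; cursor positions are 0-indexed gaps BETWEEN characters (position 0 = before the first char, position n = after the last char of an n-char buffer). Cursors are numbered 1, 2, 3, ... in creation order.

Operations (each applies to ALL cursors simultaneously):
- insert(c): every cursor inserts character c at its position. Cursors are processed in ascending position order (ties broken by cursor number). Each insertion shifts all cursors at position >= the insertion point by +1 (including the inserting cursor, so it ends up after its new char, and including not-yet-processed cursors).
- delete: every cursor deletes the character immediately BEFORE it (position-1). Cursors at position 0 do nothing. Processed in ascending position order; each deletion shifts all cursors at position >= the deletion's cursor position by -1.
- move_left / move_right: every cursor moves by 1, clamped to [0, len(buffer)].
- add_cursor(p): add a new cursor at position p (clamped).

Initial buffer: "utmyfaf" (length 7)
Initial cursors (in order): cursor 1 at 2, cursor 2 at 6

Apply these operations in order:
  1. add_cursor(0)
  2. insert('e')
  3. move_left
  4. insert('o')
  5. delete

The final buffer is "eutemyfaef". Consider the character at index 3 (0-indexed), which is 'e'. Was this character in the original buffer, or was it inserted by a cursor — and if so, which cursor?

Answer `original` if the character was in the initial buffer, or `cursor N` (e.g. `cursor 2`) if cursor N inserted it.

Answer: cursor 1

Derivation:
After op 1 (add_cursor(0)): buffer="utmyfaf" (len 7), cursors c3@0 c1@2 c2@6, authorship .......
After op 2 (insert('e')): buffer="eutemyfaef" (len 10), cursors c3@1 c1@4 c2@9, authorship 3..1....2.
After op 3 (move_left): buffer="eutemyfaef" (len 10), cursors c3@0 c1@3 c2@8, authorship 3..1....2.
After op 4 (insert('o')): buffer="oeutoemyfaoef" (len 13), cursors c3@1 c1@5 c2@11, authorship 33..11....22.
After op 5 (delete): buffer="eutemyfaef" (len 10), cursors c3@0 c1@3 c2@8, authorship 3..1....2.
Authorship (.=original, N=cursor N): 3 . . 1 . . . . 2 .
Index 3: author = 1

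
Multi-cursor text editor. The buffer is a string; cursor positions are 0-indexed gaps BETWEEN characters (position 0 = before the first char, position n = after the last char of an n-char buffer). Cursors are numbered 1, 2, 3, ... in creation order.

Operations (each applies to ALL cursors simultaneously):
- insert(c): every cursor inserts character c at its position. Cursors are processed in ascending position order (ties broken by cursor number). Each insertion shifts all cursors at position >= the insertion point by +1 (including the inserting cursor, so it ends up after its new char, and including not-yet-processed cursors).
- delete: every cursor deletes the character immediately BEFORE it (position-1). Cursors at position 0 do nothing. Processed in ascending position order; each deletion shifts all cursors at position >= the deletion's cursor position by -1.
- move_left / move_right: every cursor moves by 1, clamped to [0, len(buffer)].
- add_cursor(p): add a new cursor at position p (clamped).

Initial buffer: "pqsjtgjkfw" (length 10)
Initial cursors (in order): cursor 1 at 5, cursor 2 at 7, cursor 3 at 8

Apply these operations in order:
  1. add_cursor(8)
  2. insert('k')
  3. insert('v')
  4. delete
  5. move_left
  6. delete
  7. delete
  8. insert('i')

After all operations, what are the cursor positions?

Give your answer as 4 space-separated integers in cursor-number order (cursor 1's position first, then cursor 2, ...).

After op 1 (add_cursor(8)): buffer="pqsjtgjkfw" (len 10), cursors c1@5 c2@7 c3@8 c4@8, authorship ..........
After op 2 (insert('k')): buffer="pqsjtkgjkkkkfw" (len 14), cursors c1@6 c2@9 c3@12 c4@12, authorship .....1..2.34..
After op 3 (insert('v')): buffer="pqsjtkvgjkvkkkvvfw" (len 18), cursors c1@7 c2@11 c3@16 c4@16, authorship .....11..22.3434..
After op 4 (delete): buffer="pqsjtkgjkkkkfw" (len 14), cursors c1@6 c2@9 c3@12 c4@12, authorship .....1..2.34..
After op 5 (move_left): buffer="pqsjtkgjkkkkfw" (len 14), cursors c1@5 c2@8 c3@11 c4@11, authorship .....1..2.34..
After op 6 (delete): buffer="pqsjkgkkfw" (len 10), cursors c1@4 c2@6 c3@7 c4@7, authorship ....1.24..
After op 7 (delete): buffer="pqskfw" (len 6), cursors c1@3 c2@3 c3@3 c4@3, authorship ...4..
After op 8 (insert('i')): buffer="pqsiiiikfw" (len 10), cursors c1@7 c2@7 c3@7 c4@7, authorship ...12344..

Answer: 7 7 7 7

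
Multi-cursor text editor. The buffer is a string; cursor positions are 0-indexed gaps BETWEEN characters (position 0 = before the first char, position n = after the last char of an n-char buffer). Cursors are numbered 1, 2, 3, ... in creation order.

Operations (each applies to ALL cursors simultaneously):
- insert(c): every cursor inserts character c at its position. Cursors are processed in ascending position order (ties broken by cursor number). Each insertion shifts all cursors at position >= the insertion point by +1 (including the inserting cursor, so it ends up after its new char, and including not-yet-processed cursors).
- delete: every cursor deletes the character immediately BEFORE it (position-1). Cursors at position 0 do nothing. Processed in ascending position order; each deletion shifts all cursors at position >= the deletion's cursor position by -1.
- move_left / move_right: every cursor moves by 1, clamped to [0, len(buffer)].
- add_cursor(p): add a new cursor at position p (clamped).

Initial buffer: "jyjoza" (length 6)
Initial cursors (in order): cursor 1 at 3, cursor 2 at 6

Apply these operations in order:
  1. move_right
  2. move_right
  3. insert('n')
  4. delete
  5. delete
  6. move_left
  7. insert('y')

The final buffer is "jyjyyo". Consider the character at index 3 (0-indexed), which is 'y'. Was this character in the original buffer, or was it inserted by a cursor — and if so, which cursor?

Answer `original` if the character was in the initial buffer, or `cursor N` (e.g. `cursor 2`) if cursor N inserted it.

Answer: cursor 1

Derivation:
After op 1 (move_right): buffer="jyjoza" (len 6), cursors c1@4 c2@6, authorship ......
After op 2 (move_right): buffer="jyjoza" (len 6), cursors c1@5 c2@6, authorship ......
After op 3 (insert('n')): buffer="jyjoznan" (len 8), cursors c1@6 c2@8, authorship .....1.2
After op 4 (delete): buffer="jyjoza" (len 6), cursors c1@5 c2@6, authorship ......
After op 5 (delete): buffer="jyjo" (len 4), cursors c1@4 c2@4, authorship ....
After op 6 (move_left): buffer="jyjo" (len 4), cursors c1@3 c2@3, authorship ....
After op 7 (insert('y')): buffer="jyjyyo" (len 6), cursors c1@5 c2@5, authorship ...12.
Authorship (.=original, N=cursor N): . . . 1 2 .
Index 3: author = 1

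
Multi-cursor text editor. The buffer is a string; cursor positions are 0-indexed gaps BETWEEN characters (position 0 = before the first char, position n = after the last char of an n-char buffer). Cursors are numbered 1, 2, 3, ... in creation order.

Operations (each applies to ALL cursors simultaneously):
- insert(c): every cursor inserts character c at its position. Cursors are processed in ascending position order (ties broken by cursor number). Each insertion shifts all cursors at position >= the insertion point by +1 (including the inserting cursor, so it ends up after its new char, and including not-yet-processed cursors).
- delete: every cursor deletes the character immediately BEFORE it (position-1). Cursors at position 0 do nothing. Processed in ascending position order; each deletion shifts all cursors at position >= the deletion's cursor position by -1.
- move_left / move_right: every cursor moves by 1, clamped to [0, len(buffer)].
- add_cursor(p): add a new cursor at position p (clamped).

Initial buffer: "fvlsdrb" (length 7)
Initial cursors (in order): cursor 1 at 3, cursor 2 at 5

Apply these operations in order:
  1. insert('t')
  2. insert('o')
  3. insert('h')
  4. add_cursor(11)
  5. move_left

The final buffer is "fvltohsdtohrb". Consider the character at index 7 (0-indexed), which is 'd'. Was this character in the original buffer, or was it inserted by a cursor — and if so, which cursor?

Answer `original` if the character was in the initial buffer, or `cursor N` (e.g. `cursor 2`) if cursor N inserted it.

After op 1 (insert('t')): buffer="fvltsdtrb" (len 9), cursors c1@4 c2@7, authorship ...1..2..
After op 2 (insert('o')): buffer="fvltosdtorb" (len 11), cursors c1@5 c2@9, authorship ...11..22..
After op 3 (insert('h')): buffer="fvltohsdtohrb" (len 13), cursors c1@6 c2@11, authorship ...111..222..
After op 4 (add_cursor(11)): buffer="fvltohsdtohrb" (len 13), cursors c1@6 c2@11 c3@11, authorship ...111..222..
After op 5 (move_left): buffer="fvltohsdtohrb" (len 13), cursors c1@5 c2@10 c3@10, authorship ...111..222..
Authorship (.=original, N=cursor N): . . . 1 1 1 . . 2 2 2 . .
Index 7: author = original

Answer: original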